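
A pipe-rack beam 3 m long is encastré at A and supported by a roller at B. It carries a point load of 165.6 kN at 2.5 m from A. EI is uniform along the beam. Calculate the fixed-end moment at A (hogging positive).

M_A = 40.25 kN·m

Take the reaction at B as the redundant and release it; the primary structure is a cantilever fixed at A.
Deflection at B on the released cantilever, summing each load's contribution:
  point load 165.6 at a = 2.5: Pa²(3L − a)/(6EI) = 1121/EI
Flexibility coefficient — unit upward force at B: δ_{BB} = L³/(3EI) = 9/EI.
Compatibility at B: δ_0 − R_B·δ_{BB} = 0, so R_B = 1121/9 = 124.6 kN.
Moment equilibrium about A: M_A = Σ(load moments about A) − R_B·L = 414 − 124.6×3 = 40.25 kN·m.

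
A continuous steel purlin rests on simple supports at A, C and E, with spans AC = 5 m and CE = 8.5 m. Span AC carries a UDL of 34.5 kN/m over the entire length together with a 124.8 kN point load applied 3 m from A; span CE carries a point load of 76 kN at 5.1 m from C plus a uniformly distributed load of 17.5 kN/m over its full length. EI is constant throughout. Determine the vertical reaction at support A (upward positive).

Insert a hinge at C; M_C is the redundant, and each span becomes simply supported.
End slopes at the hinge C, treating each span as simply supported:
  span AC: UDL 34.5: wL³/(24EI) = 179.7/EI
  span AC: point load 124.8 at a = 3: Pab(L + a)/(6LEI) = 199.7/EI
  span CE: point load 76 at a = 5.1: Pab(L + b)/(6LEI) = 307.5/EI
  span CE: UDL 17.5: wL³/(24EI) = 447.8/EI
  relative rotation θ_0 = (379.4 + 755.3)/EI = 1135/EI
A unit hogging moment at C produces rotation L₁/(3EI) + L₂/(3EI) = 4.5/EI.
Compatibility: M_C·(L₁+L₂)/(3EI) = θ_0, giving M_C = 252.1 kN·m (hogging).
Span AC, ΣM about A with M_C applied at C: R_C^{AC}·5 = 805.6 + 252.1, so R_C^{AC} = 211.6 kN and R_A = 297.3 − 211.6 = 85.74 kN.

R_A = 85.74 kN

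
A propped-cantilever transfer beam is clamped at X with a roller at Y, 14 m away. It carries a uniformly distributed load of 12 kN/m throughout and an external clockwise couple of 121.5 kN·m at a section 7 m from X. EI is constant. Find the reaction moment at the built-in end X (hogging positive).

M_X = 278.8 kN·m

Remove the prop at Y; the released (primary) structure is a cantilever built in at X.
Primary-structure tip deflection at Y by superposition:
  UDL 12: wL⁴/(8EI) = 57624/EI
  clockwise couple 121.5 at a = 7: M₀a(2L − a)/(2EI) = 8930/EI
  δ_0 = 66554/EI
Tip deflection under a unit load at Y: L³/(3EI) = 914.7/EI.
Compatibility at Y: δ_0 − R_Y·δ_{YY} = 0, so R_Y = 66554/914.7 = 72.76 kN.
Moment equilibrium about X: M_X = Σ(load moments about X) − R_Y·L = 1298 − 72.76×14 = 278.8 kN·m.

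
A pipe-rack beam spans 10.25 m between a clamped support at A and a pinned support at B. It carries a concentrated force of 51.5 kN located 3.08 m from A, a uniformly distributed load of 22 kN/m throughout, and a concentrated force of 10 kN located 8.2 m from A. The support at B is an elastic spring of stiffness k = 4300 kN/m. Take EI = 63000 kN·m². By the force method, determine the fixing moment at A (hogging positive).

M_A = 432.4 kN·m

Choose R_B as the redundant. The primary structure is the cantilever fixed at A.
Downward deflection at the released point B due to the loads:
  point load 51.5 at a = 3.08: Pa²(3L − a)/(6EI) = 2253/EI
  UDL 22: wL⁴/(8EI) = 30355/EI
  point load 10 at a = 8.2: Pa²(3L − a)/(6EI) = 2527/EI
  δ_0 = 35135/EI
Flexibility coefficient — unit upward force at B: δ_{BB} = L³/(3EI) = 359/EI.
With EI = 63000 kN·m²: δ_0 = 0.5577 m and δ_{BB} = 0.005698 m/kN.
Compatibility — the spring shortens by R_B/k under the reaction it provides: δ_0 − R_B·δ_{BB} = R_B/k. With 1/k = 0.000233 m/kN, R_B = δ_0 / (δ_{BB} + 1/k) = 0.5577 / (0.005698 + 0.000233) = 94.04 kN.
Moment equilibrium about A: M_A = Σ(load moments about A) − R_B·L = 1396 − 94.04×10.25 = 432.4 kN·m.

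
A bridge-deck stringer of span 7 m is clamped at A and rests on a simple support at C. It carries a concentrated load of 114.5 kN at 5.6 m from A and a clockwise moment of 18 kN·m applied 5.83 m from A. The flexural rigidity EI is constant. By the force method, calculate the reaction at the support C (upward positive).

R_C = 84.36 kN

Release the roller at C. Primary structure: cantilever fixed at A.
Primary-structure tip deflection at C by superposition:
  point load 114.5 at a = 5.6: Pa²(3L − a)/(6EI) = 9216/EI
  clockwise couple 18 at a = 5.83: M₀a(2L − a)/(2EI) = 428.7/EI
  δ_0 = 9645/EI
Flexibility coefficient — unit upward force at C: δ_{CC} = L³/(3EI) = 114.3/EI.
The prop prevents deflection at C: R_C = δ_0/δ_{CC} = 9645/114.3 = 84.36 kN.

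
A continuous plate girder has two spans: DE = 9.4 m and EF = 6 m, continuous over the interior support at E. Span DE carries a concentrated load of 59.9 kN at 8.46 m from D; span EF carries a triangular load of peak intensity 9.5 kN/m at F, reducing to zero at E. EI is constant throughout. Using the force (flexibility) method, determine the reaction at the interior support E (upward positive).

R_E = 73.56 kN

Take M_E as the redundant. Released structure: two simple spans DE and EF with a hinge at E.
Rotations at E on the released spans (each span's end-slope, ×1/EI):
  span DE: point load 59.9 at a = 8.46: Pab(L + a)/(6LEI) = 150.8/EI
  span EF: triangular load, peak 9.5: 7w₀L³/(360EI) = 39.9/EI
  relative rotation θ_0 = (150.8 + 39.9)/EI = 190.7/EI
A unit hogging moment at E produces rotation L₁/(3EI) + L₂/(3EI) = 5.133/EI.
Compatibility: M_E·(L₁+L₂)/(3EI) = θ_0, giving M_E = 37.16 kN·m (hogging).
Span DE, ΣM about D with M_E applied at E: R_E^{DE}·9.4 = 506.8 + 37.16, so R_E^{DE} = 57.86 kN and R_D = 59.9 − 57.86 = 2.037 kN.
Span EF, ΣM about F: R_E^{EF}·6 = 57 + 37.16, so R_E^{EF} = 15.69 kN and R_F = 28.5 − 15.69 = 12.81 kN.
R_E = 57.86 + 15.69 = 73.56 kN.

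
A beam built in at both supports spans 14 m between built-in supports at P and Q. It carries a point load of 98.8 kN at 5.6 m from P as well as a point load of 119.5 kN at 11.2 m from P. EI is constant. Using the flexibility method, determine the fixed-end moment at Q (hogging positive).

M_Q = 346.9 kN·m

Take the two fixed-end moments M_P, M_Q as redundants; the released structure is the simple span PQ.
Simple-span end rotations at P and Q under the given loads:
  at P: point load 98.8 at a = 5.6: Pab(L + b)/(6LEI) = 1239/EI
  at Q: point load 98.8 at a = 5.6: Pab(L + a)/(6LEI) = 1084/EI
  at P: point load 119.5 at a = 11.2: Pab(L + b)/(6LEI) = 749.5/EI
  at Q: point load 119.5 at a = 11.2: Pab(L + a)/(6LEI) = 1124/EI
  θ_P0 = 1989/EI,  θ_Q0 = 2209/EI
Flexibility coefficients: a unit moment at one end gives L/(3EI) there and L/(6EI) at the far end, so f₁₁ = f₂₂ = 4.667/EI and f₁₂ = f₂₁ = 2.333/EI.
Compatibility — zero rotation at each built-in end:
  4.667 M_P + 2.333 M_Q = 1989
  2.333 M_P + 4.667 M_Q = 2209
Solving the pair gives M_P = 252.7 kN·m and M_Q = 346.9 kN·m (hogging).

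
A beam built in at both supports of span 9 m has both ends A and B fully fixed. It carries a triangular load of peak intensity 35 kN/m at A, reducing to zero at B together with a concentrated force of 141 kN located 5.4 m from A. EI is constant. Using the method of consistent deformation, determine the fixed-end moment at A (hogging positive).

M_A = 263.6 kN·m

Release both end moments; the primary structure is a simply-supported span AB with redundants M_A and M_B.
Simple-span end rotations at A and B under the given loads:
  at A: triangular load, peak 35: w₀L³/(45EI) = 567/EI
  at B: triangular load, peak 35: 7w₀L³/(360EI) = 496.1/EI
  at A: point load 141 at a = 5.4: Pab(L + b)/(6LEI) = 639.6/EI
  at B: point load 141 at a = 5.4: Pab(L + a)/(6LEI) = 730.9/EI
  θ_A0 = 1207/EI,  θ_B0 = 1227/EI
Flexibility coefficients: a unit moment at one end gives L/(3EI) there and L/(6EI) at the far end, so f₁₁ = f₂₂ = 3/EI and f₁₂ = f₂₁ = 1.5/EI.
Compatibility — zero rotation at each built-in end:
  3 M_A + 1.5 M_B = 1207
  1.5 M_A + 3 M_B = 1227
Solving the pair gives M_A = 263.6 kN·m and M_B = 277.2 kN·m (hogging).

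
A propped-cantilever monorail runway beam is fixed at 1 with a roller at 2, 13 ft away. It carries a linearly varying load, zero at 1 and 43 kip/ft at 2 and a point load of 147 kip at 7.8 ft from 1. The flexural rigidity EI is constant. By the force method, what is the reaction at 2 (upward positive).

R_2 = 217.2 kip

Remove the prop at 2; the released (primary) structure is a cantilever built in at 1.
Downward deflection at the released point 2 due to the loads:
  triangular load, peak 43 at the free end: 11w₀L⁴/(120EI) = 112578/EI
  point load 147 at a = 7.8: Pa²(3L − a)/(6EI) = 46506/EI
  δ_0 = 159084/EI
Tip deflection under a unit load at 2: L³/(3EI) = 732.3/EI.
Compatibility at 2: δ_0 − R_2·δ_{22} = 0, so R_2 = 159084/732.3 = 217.2 kip.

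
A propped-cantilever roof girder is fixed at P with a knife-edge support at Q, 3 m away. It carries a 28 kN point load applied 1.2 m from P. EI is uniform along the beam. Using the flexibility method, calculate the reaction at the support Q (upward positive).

R_Q = 5.824 kN

Choose R_Q as the redundant. The primary structure is the cantilever fixed at P.
Deflection at Q on the released cantilever, summing each load's contribution:
  point load 28 at a = 1.2: Pa²(3L − a)/(6EI) = 52.42/EI
Tip deflection under a unit load at Q: L³/(3EI) = 9/EI.
Compatibility at Q: δ_0 − R_Q·δ_{QQ} = 0, so R_Q = 52.42/9 = 5.824 kN.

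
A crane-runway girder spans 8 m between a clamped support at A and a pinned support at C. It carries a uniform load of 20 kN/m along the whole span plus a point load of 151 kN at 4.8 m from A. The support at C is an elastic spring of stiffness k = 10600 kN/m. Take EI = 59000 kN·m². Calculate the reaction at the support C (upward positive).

Release the roller at C. Primary structure: cantilever fixed at A.
Deflection at C on the released cantilever, summing each load's contribution:
  UDL 20: wL⁴/(8EI) = 10240/EI
  point load 151 at a = 4.8: Pa²(3L − a)/(6EI) = 11133/EI
  δ_0 = 21373/EI
Tip deflection under a unit load at C: L³/(3EI) = 170.7/EI.
With EI = 59000 kN·m²: δ_0 = 0.36225 m and δ_{CC} = 0.002893 m/kN.
Compatibility — the spring shortens by R_C/k under the reaction it provides: δ_0 − R_C·δ_{CC} = R_C/k. With 1/k = 0.000094 m/kN, R_C = δ_0 / (δ_{CC} + 1/k) = 0.36225 / (0.002893 + 0.000094) = 121.3 kN.

R_C = 121.3 kN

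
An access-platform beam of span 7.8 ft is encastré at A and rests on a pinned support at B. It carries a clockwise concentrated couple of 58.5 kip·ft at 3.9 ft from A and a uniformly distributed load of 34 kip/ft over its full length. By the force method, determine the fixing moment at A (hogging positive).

M_A = 251.3 kip·ft

Choose R_B as the redundant. The primary structure is the cantilever fixed at A.
Deflection at B on the released cantilever, summing each load's contribution:
  clockwise couple 58.5 at a = 3.9: M₀a(2L − a)/(2EI) = 1335/EI
  UDL 34: wL⁴/(8EI) = 15731/EI
  δ_0 = 17066/EI
Tip deflection under a unit load at B: L³/(3EI) = 158.2/EI.
Compatibility at B: δ_0 − R_B·δ_{BB} = 0, so R_B = 17066/158.2 = 107.9 kip.
Moment equilibrium about A: M_A = Σ(load moments about A) − R_B·L = 1093 − 107.9×7.8 = 251.3 kip·ft.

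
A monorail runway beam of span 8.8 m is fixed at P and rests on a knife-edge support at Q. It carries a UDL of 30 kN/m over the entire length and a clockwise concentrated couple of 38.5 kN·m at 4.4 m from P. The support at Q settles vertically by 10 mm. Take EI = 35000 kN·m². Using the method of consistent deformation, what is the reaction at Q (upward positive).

Remove the prop at Q; the released (primary) structure is a cantilever built in at P.
Primary-structure tip deflection at Q by superposition:
  UDL 30: wL⁴/(8EI) = 22489/EI
  clockwise couple 38.5 at a = 4.4: M₀a(2L − a)/(2EI) = 1118/EI
  δ_0 = 23607/EI
Tip deflection under a unit load at Q: L³/(3EI) = 227.2/EI.
With EI = 35000 kN·m²: δ_0 = 0.67447 m and δ_{QQ} = 0.00649 m/kN.
Compatibility — the beam at Q must follow the support down by 0.01 m: δ_0 − R_Q·δ_{QQ} = 0.01, so R_Q = (0.67447 − 0.01)/0.00649 = 102.4 kN.

R_Q = 102.4 kN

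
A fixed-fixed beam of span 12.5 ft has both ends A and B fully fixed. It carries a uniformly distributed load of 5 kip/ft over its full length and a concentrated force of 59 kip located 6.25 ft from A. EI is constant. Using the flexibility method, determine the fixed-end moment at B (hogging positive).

M_B = 157.3 kip·ft

Take the two fixed-end moments M_A, M_B as redundants; the released structure is the simple span AB.
Simple-span end rotations at A and B under the given loads:
  at A: UDL 5: wL³/(24EI) = 406.9/EI
  at B: UDL 5: wL³/(24EI) = 406.9/EI
  at A: point load 59 at a = 6.25: Pab(L + b)/(6LEI) = 576.2/EI
  at B: point load 59 at a = 6.25: Pab(L + a)/(6LEI) = 576.2/EI
  θ_A0 = 983.1/EI,  θ_B0 = 983.1/EI
Flexibility coefficients: a unit moment at one end gives L/(3EI) there and L/(6EI) at the far end, so f₁₁ = f₂₂ = 4.167/EI and f₁₂ = f₂₁ = 2.083/EI.
Compatibility — zero rotation at each built-in end:
  4.167 M_A + 2.083 M_B = 983.1
  2.083 M_A + 4.167 M_B = 983.1
Solving the pair gives M_A = 157.3 kip·ft and M_B = 157.3 kip·ft (hogging).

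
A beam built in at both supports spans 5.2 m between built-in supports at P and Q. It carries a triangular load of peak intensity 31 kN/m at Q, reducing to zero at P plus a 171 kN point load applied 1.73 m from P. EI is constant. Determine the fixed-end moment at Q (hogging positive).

M_Q = 107.6 kN·m

Release both end moments; the primary structure is a simply-supported span PQ with redundants M_P and M_Q.
End rotations of the released simple span under the applied load (×1/EI):
  at P: triangular load, peak 31: 7w₀L³/(360EI) = 84.76/EI
  at Q: triangular load, peak 31: w₀L³/(45EI) = 96.86/EI
  at P: point load 171 at a = 1.73: Pab(L + b)/(6LEI) = 285.3/EI
  at Q: point load 171 at a = 1.73: Pab(L + a)/(6LEI) = 228/EI
  θ_P0 = 370/EI,  θ_Q0 = 324.9/EI
Flexibility coefficients: a unit moment at one end gives L/(3EI) there and L/(6EI) at the far end, so f₁₁ = f₂₂ = 1.733/EI and f₁₂ = f₂₁ = 0.8667/EI.
Compatibility — zero rotation at each built-in end:
  1.733 M_P + 0.8667 M_Q = 370
  0.8667 M_P + 1.733 M_Q = 324.9
Solving the pair gives M_P = 159.7 kN·m and M_Q = 107.6 kN·m (hogging).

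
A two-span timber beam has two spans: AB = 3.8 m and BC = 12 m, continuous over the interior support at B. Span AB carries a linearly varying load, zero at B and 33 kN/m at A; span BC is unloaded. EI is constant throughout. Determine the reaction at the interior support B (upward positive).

R_B = 23.22 kN

Take M_B as the redundant. Released structure: two simple spans AB and BC with a hinge at B.
Discontinuity in slope at B on the released structure — sum the simple-span end rotations:
  span AB: triangular load, peak 33: 7w₀L³/(360EI) = 35.21/EI
  relative rotation θ_0 = (35.21 + 0)/EI = 35.21/EI
A unit hogging moment at B produces rotation L₁/(3EI) + L₂/(3EI) = 5.267/EI.
Slope continuity at B: θ_0 = M_B·5.267/EI, so M_B = 35.21/5.267 = 6.685 kN·m (hogging).
Span AB, ΣM about A with M_B applied at B: R_B^{AB}·3.8 = 79.42 + 6.685, so R_B^{AB} = 22.66 kN and R_A = 62.7 − 22.66 = 40.04 kN.
Span BC, ΣM about C: R_B^{BC}·12 = 0 + 6.685, so R_B^{BC} = 0.5571 kN and R_C = 0 − 0.5571 = -0.5571 kN.
R_B = 22.66 + 0.5571 = 23.22 kN.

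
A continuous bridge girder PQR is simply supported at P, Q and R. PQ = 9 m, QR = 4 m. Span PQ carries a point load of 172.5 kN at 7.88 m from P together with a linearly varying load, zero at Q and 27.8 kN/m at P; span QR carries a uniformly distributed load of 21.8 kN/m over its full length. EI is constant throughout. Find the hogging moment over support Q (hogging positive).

Take M_Q as the redundant. Released structure: two simple spans PQ and QR with a hinge at Q.
Rotations at Q on the released spans (each span's end-slope, ×1/EI):
  span PQ: point load 172.5 at a = 7.88: Pab(L + a)/(6LEI) = 475.9/EI
  span PQ: triangular load, peak 27.8: 7w₀L³/(360EI) = 394.1/EI
  span QR: UDL 21.8: wL³/(24EI) = 58.13/EI
  relative rotation θ_0 = (870 + 58.13)/EI = 928.1/EI
A unit hogging moment at Q produces rotation L₁/(3EI) + L₂/(3EI) = 4.333/EI.
Compatibility: M_Q·(L₁+L₂)/(3EI) = θ_0, giving M_Q = 214.2 kN·m (hogging).

M_Q = 214.2 kN·m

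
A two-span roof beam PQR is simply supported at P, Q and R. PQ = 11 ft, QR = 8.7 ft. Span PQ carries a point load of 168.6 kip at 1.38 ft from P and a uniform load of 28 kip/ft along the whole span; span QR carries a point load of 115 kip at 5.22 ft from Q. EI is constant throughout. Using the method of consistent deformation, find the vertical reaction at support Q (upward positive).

R_Q = 298.3 kip

Release continuity at Q by inserting a hinge; the redundant is the internal moment M_Q. The primary structure is two simply-supported spans PQ and QR.
Rotations at Q on the released spans (each span's end-slope, ×1/EI):
  span PQ: point load 168.6 at a = 1.38: Pab(L + a)/(6LEI) = 419.8/EI
  span PQ: UDL 28: wL³/(24EI) = 1553/EI
  span QR: point load 115 at a = 5.22: Pab(L + b)/(6LEI) = 487.4/EI
  relative rotation θ_0 = (1973 + 487.4)/EI = 2460/EI
A unit hogging moment at Q produces rotation L₁/(3EI) + L₂/(3EI) = 6.567/EI.
Slope continuity at Q: θ_0 = M_Q·6.567/EI, so M_Q = 2460/6.567 = 374.6 kip·ft (hogging).
Span PQ, ΣM about P with M_Q applied at Q: R_Q^{PQ}·11 = 1927 + 374.6, so R_Q^{PQ} = 209.2 kip and R_P = 476.6 − 209.2 = 267.4 kip.
Span QR, ΣM about R: R_Q^{QR}·8.7 = 400.2 + 374.6, so R_Q^{QR} = 89.06 kip and R_R = 115 − 89.06 = 25.94 kip.
R_Q = 209.2 + 89.06 = 298.3 kip.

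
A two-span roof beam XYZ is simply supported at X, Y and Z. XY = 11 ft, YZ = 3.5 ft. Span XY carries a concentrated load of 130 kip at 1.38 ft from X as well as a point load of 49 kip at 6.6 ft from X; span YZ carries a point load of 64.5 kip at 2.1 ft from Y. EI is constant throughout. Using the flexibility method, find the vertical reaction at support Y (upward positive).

Take M_Y as the redundant. Released structure: two simple spans XY and YZ with a hinge at Y.
Discontinuity in slope at Y on the released structure — sum the simple-span end rotations:
  span XY: point load 130 at a = 1.38: Pab(L + a)/(6LEI) = 323.7/EI
  span XY: point load 49 at a = 6.6: Pab(L + a)/(6LEI) = 379.5/EI
  span YZ: point load 64.5 at a = 2.1: Pab(L + b)/(6LEI) = 44.25/EI
  relative rotation θ_0 = (703.2 + 44.25)/EI = 747.4/EI
A unit hogging moment at Y produces rotation L₁/(3EI) + L₂/(3EI) = 4.833/EI.
Compatibility: M_Y·(L₁+L₂)/(3EI) = θ_0, giving M_Y = 154.6 kip·ft (hogging).
Span XY, ΣM about X with M_Y applied at Y: R_Y^{XY}·11 = 502.8 + 154.6, so R_Y^{XY} = 59.77 kip and R_X = 179 − 59.77 = 119.2 kip.
Span YZ, ΣM about Z: R_Y^{YZ}·3.5 = 90.3 + 154.6, so R_Y^{YZ} = 69.98 kip and R_Z = 64.5 − 69.98 = -5.483 kip.
R_Y = 59.77 + 69.98 = 129.8 kip.

R_Y = 129.8 kip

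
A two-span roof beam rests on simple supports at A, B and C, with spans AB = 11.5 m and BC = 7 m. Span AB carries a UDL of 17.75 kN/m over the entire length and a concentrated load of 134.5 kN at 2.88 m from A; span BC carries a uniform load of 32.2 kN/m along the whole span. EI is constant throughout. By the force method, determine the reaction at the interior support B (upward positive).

R_B = 333.4 kN

Take M_B as the redundant. Released structure: two simple spans AB and BC with a hinge at B.
Rotations at B on the released spans (each span's end-slope, ×1/EI):
  span AB: UDL 17.75: wL³/(24EI) = 1125/EI
  span AB: point load 134.5 at a = 2.88: Pab(L + a)/(6LEI) = 695.9/EI
  span BC: UDL 32.2: wL³/(24EI) = 460.2/EI
  relative rotation θ_0 = (1821 + 460.2)/EI = 2281/EI
A unit hogging moment at B produces rotation L₁/(3EI) + L₂/(3EI) = 6.167/EI.
Compatibility: M_B·(L₁+L₂)/(3EI) = θ_0, giving M_B = 369.9 kN·m (hogging).
Span AB, ΣM about A with M_B applied at B: R_B^{AB}·11.5 = 1561 + 369.9, so R_B^{AB} = 167.9 kN and R_A = 338.6 − 167.9 = 170.7 kN.
Span BC, ΣM about C: R_B^{BC}·7 = 788.9 + 369.9, so R_B^{BC} = 165.5 kN and R_C = 225.4 − 165.5 = 59.86 kN.
R_B = 167.9 + 165.5 = 333.4 kN.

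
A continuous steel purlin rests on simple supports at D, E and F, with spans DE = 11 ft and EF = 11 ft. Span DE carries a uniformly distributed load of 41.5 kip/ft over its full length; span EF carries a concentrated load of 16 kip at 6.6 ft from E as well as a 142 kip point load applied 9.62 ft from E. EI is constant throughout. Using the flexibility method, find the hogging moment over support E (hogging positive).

Take M_E as the redundant. Released structure: two simple spans DE and EF with a hinge at E.
End slopes at the hinge E, treating each span as simply supported:
  span DE: UDL 41.5: wL³/(24EI) = 2302/EI
  span EF: point load 16 at a = 6.6: Pab(L + b)/(6LEI) = 108.4/EI
  span EF: point load 142 at a = 9.62: Pab(L + b)/(6LEI) = 353.6/EI
  relative rotation θ_0 = (2302 + 462)/EI = 2764/EI
A unit hogging moment at E produces rotation L₁/(3EI) + L₂/(3EI) = 7.333/EI.
Slope continuity at E: θ_0 = M_E·7.333/EI, so M_E = 2764/7.333 = 376.8 kip·ft (hogging).

M_E = 376.8 kip·ft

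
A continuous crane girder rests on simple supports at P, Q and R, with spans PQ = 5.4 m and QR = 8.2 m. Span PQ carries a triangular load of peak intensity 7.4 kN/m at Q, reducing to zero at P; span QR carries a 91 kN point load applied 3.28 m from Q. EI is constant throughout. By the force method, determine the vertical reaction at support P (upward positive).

R_P = -10.39 kN

Release continuity at Q by inserting a hinge; the redundant is the internal moment M_Q. The primary structure is two simply-supported spans PQ and QR.
Rotations at Q on the released spans (each span's end-slope, ×1/EI):
  span PQ: triangular load, peak 7.4: w₀L³/(45EI) = 25.89/EI
  span QR: point load 91 at a = 3.28: Pab(L + b)/(6LEI) = 391.6/EI
  relative rotation θ_0 = (25.89 + 391.6)/EI = 417.5/EI
A unit hogging moment at Q produces rotation L₁/(3EI) + L₂/(3EI) = 4.533/EI.
Slope continuity at Q: θ_0 = M_Q·4.533/EI, so M_Q = 417.5/4.533 = 92.1 kN·m (hogging).
Span PQ, ΣM about P with M_Q applied at Q: R_Q^{PQ}·5.4 = 71.93 + 92.1, so R_Q^{PQ} = 30.37 kN and R_P = 19.98 − 30.37 = -10.39 kN.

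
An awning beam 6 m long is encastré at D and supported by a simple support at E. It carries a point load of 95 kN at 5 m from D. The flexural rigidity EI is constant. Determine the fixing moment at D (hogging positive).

M_D = 46.18 kN·m

Take the reaction at E as the redundant and release it; the primary structure is a cantilever fixed at D.
Downward deflection at the released point E due to the loads:
  point load 95 at a = 5: Pa²(3L − a)/(6EI) = 5146/EI
Tip deflection under a unit load at E: L³/(3EI) = 72/EI.
Compatibility at E: δ_0 − R_E·δ_{EE} = 0, so R_E = 5146/72 = 71.47 kN.
Moment equilibrium about D: M_D = Σ(load moments about D) − R_E·L = 475 − 71.47×6 = 46.18 kN·m.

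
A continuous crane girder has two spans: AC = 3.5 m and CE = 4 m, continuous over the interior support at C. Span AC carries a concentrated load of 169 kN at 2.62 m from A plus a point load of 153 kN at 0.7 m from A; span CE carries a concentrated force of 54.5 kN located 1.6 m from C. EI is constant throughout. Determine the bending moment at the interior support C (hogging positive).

Release continuity at C by inserting a hinge; the redundant is the internal moment M_C. The primary structure is two simply-supported spans AC and CE.
End slopes at the hinge C, treating each span as simply supported:
  span AC: point load 169 at a = 2.62: Pab(L + a)/(6LEI) = 113.6/EI
  span AC: point load 153 at a = 0.7: Pab(L + a)/(6LEI) = 59.98/EI
  span CE: point load 54.5 at a = 1.6: Pab(L + b)/(6LEI) = 55.81/EI
  relative rotation θ_0 = (173.5 + 55.81)/EI = 229.3/EI
A unit hogging moment at C produces rotation L₁/(3EI) + L₂/(3EI) = 2.5/EI.
Slope continuity at C: θ_0 = M_C·2.5/EI, so M_C = 229.3/2.5 = 91.74 kN·m (hogging).

M_C = 91.74 kN·m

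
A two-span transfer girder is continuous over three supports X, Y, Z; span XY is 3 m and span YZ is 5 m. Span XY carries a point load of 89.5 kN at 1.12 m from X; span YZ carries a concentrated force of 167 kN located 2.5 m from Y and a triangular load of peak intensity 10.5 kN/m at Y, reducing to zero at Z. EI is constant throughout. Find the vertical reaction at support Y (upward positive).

R_Y = 201.1 kN

Take M_Y as the redundant. Released structure: two simple spans XY and YZ with a hinge at Y.
End slopes at the hinge Y, treating each span as simply supported:
  span XY: point load 89.5 at a = 1.12: Pab(L + a)/(6LEI) = 43.13/EI
  span YZ: point load 167 at a = 2.5: Pab(L + b)/(6LEI) = 260.9/EI
  span YZ: triangular load, peak 10.5: w₀L³/(45EI) = 29.17/EI
  relative rotation θ_0 = (43.13 + 290.1)/EI = 333.2/EI
A unit hogging moment at Y produces rotation L₁/(3EI) + L₂/(3EI) = 2.667/EI.
Compatibility: M_Y·(L₁+L₂)/(3EI) = θ_0, giving M_Y = 125 kN·m (hogging).
Span XY, ΣM about X with M_Y applied at Y: R_Y^{XY}·3 = 100.2 + 125, so R_Y^{XY} = 75.07 kN and R_X = 89.5 − 75.07 = 14.43 kN.
Span YZ, ΣM about Z: R_Y^{YZ}·5 = 505 + 125, so R_Y^{YZ} = 126 kN and R_Z = 193.2 − 126 = 67.26 kN.
R_Y = 75.07 + 126 = 201.1 kN.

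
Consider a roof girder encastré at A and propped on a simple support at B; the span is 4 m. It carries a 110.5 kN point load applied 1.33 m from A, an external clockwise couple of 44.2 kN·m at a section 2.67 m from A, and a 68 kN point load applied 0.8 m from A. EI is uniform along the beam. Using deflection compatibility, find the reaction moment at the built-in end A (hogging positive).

M_A = 106.2 kN·m

Release the roller at B. Primary structure: cantilever fixed at A.
Downward deflection at the released point B due to the loads:
  point load 110.5 at a = 1.33: Pa²(3L − a)/(6EI) = 347.6/EI
  clockwise couple 44.2 at a = 2.67: M₀a(2L − a)/(2EI) = 314.5/EI
  point load 68 at a = 0.8: Pa²(3L − a)/(6EI) = 81.24/EI
  δ_0 = 743.3/EI
Flexibility coefficient — unit upward force at B: δ_{BB} = L³/(3EI) = 21.33/EI.
Compatibility at B: δ_0 − R_B·δ_{BB} = 0, so R_B = 743.3/21.33 = 34.84 kN.
Moment equilibrium about A: M_A = Σ(load moments about A) − R_B·L = 245.6 − 34.84×4 = 106.2 kN·m.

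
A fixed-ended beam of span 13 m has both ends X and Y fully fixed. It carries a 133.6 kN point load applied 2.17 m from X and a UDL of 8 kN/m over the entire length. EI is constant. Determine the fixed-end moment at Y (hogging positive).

Take the two fixed-end moments M_X, M_Y as redundants; the released structure is the simple span XY.
End rotations of the released simple span under the applied load (×1/EI):
  at X: point load 133.6 at a = 2.17: Pab(L + b)/(6LEI) = 959.2/EI
  at Y: point load 133.6 at a = 2.17: Pab(L + a)/(6LEI) = 610.6/EI
  at X: UDL 8: wL³/(24EI) = 732.3/EI
  at Y: UDL 8: wL³/(24EI) = 732.3/EI
  θ_X0 = 1692/EI,  θ_Y0 = 1343/EI
Flexibility coefficients: a unit moment at one end gives L/(3EI) there and L/(6EI) at the far end, so f₁₁ = f₂₂ = 4.333/EI and f₁₂ = f₂₁ = 2.167/EI.
Compatibility — zero rotation at each built-in end:
  4.333 M_X + 2.167 M_Y = 1692
  2.167 M_X + 4.333 M_Y = 1343
Solving the pair gives M_X = 313.9 kN·m and M_Y = 153 kN·m (hogging).

M_Y = 153 kN·m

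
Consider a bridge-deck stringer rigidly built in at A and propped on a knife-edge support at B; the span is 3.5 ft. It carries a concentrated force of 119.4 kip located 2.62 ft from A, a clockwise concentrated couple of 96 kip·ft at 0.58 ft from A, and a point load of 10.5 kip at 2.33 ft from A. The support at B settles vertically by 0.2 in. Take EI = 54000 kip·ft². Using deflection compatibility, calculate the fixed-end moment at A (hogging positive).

M_A = 327.3 kip·ft

Release the roller at B. Primary structure: cantilever fixed at A.
Deflection at B on the released cantilever, summing each load's contribution:
  point load 119.4 at a = 2.62: Pa²(3L − a)/(6EI) = 1076/EI
  clockwise couple 96 at a = 0.58: M₀a(2L − a)/(2EI) = 178.7/EI
  point load 10.5 at a = 2.33: Pa²(3L − a)/(6EI) = 77.62/EI
  δ_0 = 1333/EI
Flexibility coefficient — unit upward force at B: δ_{BB} = L³/(3EI) = 14.29/EI.
With EI = 54000 kip·ft²: δ_0 = 0.024681 ft and δ_{BB} = 0.000265 ft/kip.
Compatibility — the beam at B must follow the support down by 0.01667 ft: δ_0 − R_B·δ_{BB} = 0.01667, so R_B = (0.024681 − 0.01667)/0.000265 = 30.28 kip.
Moment equilibrium about A: M_A = Σ(load moments about A) − R_B·L = 433.3 − 30.28×3.5 = 327.3 kip·ft.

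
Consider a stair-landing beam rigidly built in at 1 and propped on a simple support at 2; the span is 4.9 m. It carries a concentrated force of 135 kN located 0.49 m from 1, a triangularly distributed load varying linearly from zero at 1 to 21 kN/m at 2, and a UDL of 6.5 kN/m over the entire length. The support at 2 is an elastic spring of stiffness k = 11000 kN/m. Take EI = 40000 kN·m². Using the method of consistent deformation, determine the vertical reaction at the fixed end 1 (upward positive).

R_1 = 179.7 kN

Choose R_2 as the redundant. The primary structure is the cantilever fixed at 1.
Free-end deflection of the primary structure under the applied loading (downward +):
  point load 135 at a = 0.49: Pa²(3L − a)/(6EI) = 76.77/EI
  triangular load, peak 21 at the free end: 11w₀L⁴/(120EI) = 1110/EI
  UDL 6.5: wL⁴/(8EI) = 468.4/EI
  δ_0 = 1655/EI
Flexibility coefficient — unit upward force at 2: δ_{22} = L³/(3EI) = 39.22/EI.
With EI = 40000 kN·m²: δ_0 = 0.041372 m and δ_{22} = 0.00098 m/kN.
Compatibility — the spring shortens by R_2/k under the reaction it provides: δ_0 − R_2·δ_{22} = R_2/k. With 1/k = 0.000091 m/kN, R_2 = δ_0 / (δ_{22} + 1/k) = 0.041372 / (0.00098 + 0.000091) = 38.62 kN.
Vertical equilibrium: R_1 = ΣP − R_2 = 218.3 − 38.62 = 179.7 kN.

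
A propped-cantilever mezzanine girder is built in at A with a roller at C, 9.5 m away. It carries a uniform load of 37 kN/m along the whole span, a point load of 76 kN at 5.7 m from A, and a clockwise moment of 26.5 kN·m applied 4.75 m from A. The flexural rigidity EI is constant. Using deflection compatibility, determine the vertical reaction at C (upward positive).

Release the roller at C. Primary structure: cantilever fixed at A.
Primary-structure tip deflection at C by superposition:
  UDL 37: wL⁴/(8EI) = 37671/EI
  point load 76 at a = 5.7: Pa²(3L − a)/(6EI) = 9383/EI
  clockwise couple 26.5 at a = 4.75: M₀a(2L − a)/(2EI) = 896.9/EI
  δ_0 = 47951/EI
Tip deflection under a unit load at C: L³/(3EI) = 285.8/EI.
Compatibility at C: δ_0 − R_C·δ_{CC} = 0, so R_C = 47951/285.8 = 167.8 kN.

R_C = 167.8 kN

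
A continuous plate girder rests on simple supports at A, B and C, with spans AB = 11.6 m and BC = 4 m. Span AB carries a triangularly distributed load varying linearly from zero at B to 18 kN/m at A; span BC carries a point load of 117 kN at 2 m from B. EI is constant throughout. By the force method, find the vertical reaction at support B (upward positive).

Insert a hinge at B; M_B is the redundant, and each span becomes simply supported.
End slopes at the hinge B, treating each span as simply supported:
  span AB: triangular load, peak 18: 7w₀L³/(360EI) = 546.3/EI
  span BC: point load 117 at a = 2: Pab(L + b)/(6LEI) = 117/EI
  relative rotation θ_0 = (546.3 + 117)/EI = 663.3/EI
A unit hogging moment at B produces rotation L₁/(3EI) + L₂/(3EI) = 5.2/EI.
Compatibility: M_B·(L₁+L₂)/(3EI) = θ_0, giving M_B = 127.6 kN·m (hogging).
Span AB, ΣM about A with M_B applied at B: R_B^{AB}·11.6 = 403.7 + 127.6, so R_B^{AB} = 45.8 kN and R_A = 104.4 − 45.8 = 58.6 kN.
Span BC, ΣM about C: R_B^{BC}·4 = 234 + 127.6, so R_B^{BC} = 90.39 kN and R_C = 117 − 90.39 = 26.61 kN.
R_B = 45.8 + 90.39 = 136.2 kN.

R_B = 136.2 kN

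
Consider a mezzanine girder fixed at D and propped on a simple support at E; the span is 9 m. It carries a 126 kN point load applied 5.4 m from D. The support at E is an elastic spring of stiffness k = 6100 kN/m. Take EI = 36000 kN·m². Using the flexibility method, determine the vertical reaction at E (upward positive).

Remove the prop at E; the released (primary) structure is a cantilever built in at D.
Primary-structure tip deflection at E by superposition:
  point load 126 at a = 5.4: Pa²(3L − a)/(6EI) = 13227/EI
Tip deflection under a unit load at E: L³/(3EI) = 243/EI.
With EI = 36000 kN·m²: δ_0 = 0.36742 m and δ_{EE} = 0.00675 m/kN.
Compatibility — the spring shortens by R_E/k under the reaction it provides: δ_0 − R_E·δ_{EE} = R_E/k. With 1/k = 0.000164 m/kN, R_E = δ_0 / (δ_{EE} + 1/k) = 0.36742 / (0.00675 + 0.000164) = 53.14 kN.

R_E = 53.14 kN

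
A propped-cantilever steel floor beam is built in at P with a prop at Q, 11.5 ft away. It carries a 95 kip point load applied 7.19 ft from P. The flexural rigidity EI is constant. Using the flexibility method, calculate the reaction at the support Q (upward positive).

Take the reaction at Q as the redundant and release it; the primary structure is a cantilever fixed at P.
Free-end deflection of the primary structure under the applied loading (downward +):
  point load 95 at a = 7.19: Pa²(3L − a)/(6EI) = 22354/EI
Tip deflection under a unit load at Q: L³/(3EI) = 507/EI.
Compatibility at Q: δ_0 − R_Q·δ_{QQ} = 0, so R_Q = 22354/507 = 44.09 kip.

R_Q = 44.09 kip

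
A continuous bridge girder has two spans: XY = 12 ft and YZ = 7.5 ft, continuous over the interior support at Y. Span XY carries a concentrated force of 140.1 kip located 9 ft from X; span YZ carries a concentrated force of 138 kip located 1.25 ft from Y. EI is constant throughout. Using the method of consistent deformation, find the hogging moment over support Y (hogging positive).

M_Y = 220.4 kip·ft

Insert a hinge at Y; M_Y is the redundant, and each span becomes simply supported.
End slopes at the hinge Y, treating each span as simply supported:
  span XY: point load 140.1 at a = 9: Pab(L + a)/(6LEI) = 1103/EI
  span YZ: point load 138 at a = 1.25: Pab(L + b)/(6LEI) = 329.4/EI
  relative rotation θ_0 = (1103 + 329.4)/EI = 1433/EI
A unit hogging moment at Y produces rotation L₁/(3EI) + L₂/(3EI) = 6.5/EI.
Compatibility: M_Y·(L₁+L₂)/(3EI) = θ_0, giving M_Y = 220.4 kip·ft (hogging).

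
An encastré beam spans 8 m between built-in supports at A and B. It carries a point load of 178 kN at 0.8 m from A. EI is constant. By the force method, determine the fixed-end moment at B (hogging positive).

M_B = 12.82 kN·m

Release both end moments; the primary structure is a simply-supported span AB with redundants M_A and M_B.
On the primary (simply-supported) span, the end slopes from the loading are:
  at A: point load 178 at a = 0.8: Pab(L + b)/(6LEI) = 324.7/EI
  at B: point load 178 at a = 0.8: Pab(L + a)/(6LEI) = 188/EI
  θ_A0 = 324.7/EI,  θ_B0 = 188/EI
Flexibility coefficients: a unit moment at one end gives L/(3EI) there and L/(6EI) at the far end, so f₁₁ = f₂₂ = 2.667/EI and f₁₂ = f₂₁ = 1.333/EI.
Compatibility — zero rotation at each built-in end:
  2.667 M_A + 1.333 M_B = 324.7
  1.333 M_A + 2.667 M_B = 188
Solving the pair gives M_A = 115.3 kN·m and M_B = 12.82 kN·m (hogging).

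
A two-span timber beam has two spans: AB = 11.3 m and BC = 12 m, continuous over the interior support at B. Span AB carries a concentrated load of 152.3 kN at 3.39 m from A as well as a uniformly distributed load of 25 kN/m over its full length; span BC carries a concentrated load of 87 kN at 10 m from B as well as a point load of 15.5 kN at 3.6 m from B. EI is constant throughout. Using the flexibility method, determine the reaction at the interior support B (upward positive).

R_B = 275.5 kN

Release continuity at B by inserting a hinge; the redundant is the internal moment M_B. The primary structure is two simply-supported spans AB and BC.
End slopes at the hinge B, treating each span as simply supported:
  span AB: point load 152.3 at a = 3.39: Pab(L + a)/(6LEI) = 884.8/EI
  span AB: UDL 25: wL³/(24EI) = 1503/EI
  span BC: point load 87 at a = 10: Pab(L + b)/(6LEI) = 338.3/EI
  span BC: point load 15.5 at a = 3.6: Pab(L + b)/(6LEI) = 132.8/EI
  relative rotation θ_0 = (2388 + 471.1)/EI = 2859/EI
A unit hogging moment at B produces rotation L₁/(3EI) + L₂/(3EI) = 7.767/EI.
Compatibility: M_B·(L₁+L₂)/(3EI) = θ_0, giving M_B = 368.1 kN·m (hogging).
Span AB, ΣM about A with M_B applied at B: R_B^{AB}·11.3 = 2112 + 368.1, so R_B^{AB} = 219.5 kN and R_A = 434.8 − 219.5 = 215.3 kN.
Span BC, ΣM about C: R_B^{BC}·12 = 304.2 + 368.1, so R_B^{BC} = 56.03 kN and R_C = 102.5 − 56.03 = 46.47 kN.
R_B = 219.5 + 56.03 = 275.5 kN.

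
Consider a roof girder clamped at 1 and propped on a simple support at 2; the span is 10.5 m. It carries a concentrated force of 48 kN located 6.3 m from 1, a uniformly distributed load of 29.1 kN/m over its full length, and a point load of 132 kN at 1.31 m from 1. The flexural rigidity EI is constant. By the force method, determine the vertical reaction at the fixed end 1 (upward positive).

Remove the prop at 2; the released (primary) structure is a cantilever built in at 1.
Primary-structure tip deflection at 2 by superposition:
  point load 48 at a = 6.3: Pa²(3L − a)/(6EI) = 8002/EI
  UDL 29.1: wL⁴/(8EI) = 44214/EI
  point load 132 at a = 1.31: Pa²(3L − a)/(6EI) = 1140/EI
  δ_0 = 53355/EI
Tip deflection under a unit load at 2: L³/(3EI) = 385.9/EI.
Compatibility at 2: δ_0 − R_2·δ_{22} = 0, so R_2 = 53355/385.9 = 138.3 kN.
Vertical equilibrium: R_1 = ΣP − R_2 = 485.6 − 138.3 = 347.3 kN.

R_1 = 347.3 kN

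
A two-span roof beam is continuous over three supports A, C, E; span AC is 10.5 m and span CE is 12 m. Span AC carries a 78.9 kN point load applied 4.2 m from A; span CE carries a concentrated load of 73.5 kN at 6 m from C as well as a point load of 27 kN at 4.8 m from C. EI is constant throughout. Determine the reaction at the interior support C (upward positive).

R_C = 117.8 kN

Take M_C as the redundant. Released structure: two simple spans AC and CE with a hinge at C.
Discontinuity in slope at C on the released structure — sum the simple-span end rotations:
  span AC: point load 78.9 at a = 4.2: Pab(L + a)/(6LEI) = 487.1/EI
  span CE: point load 73.5 at a = 6: Pab(L + b)/(6LEI) = 661.5/EI
  span CE: point load 27 at a = 4.8: Pab(L + b)/(6LEI) = 248.8/EI
  relative rotation θ_0 = (487.1 + 910.3)/EI = 1397/EI
A unit hogging moment at C produces rotation L₁/(3EI) + L₂/(3EI) = 7.5/EI.
Compatibility: M_C·(L₁+L₂)/(3EI) = θ_0, giving M_C = 186.3 kN·m (hogging).
Span AC, ΣM about A with M_C applied at C: R_C^{AC}·10.5 = 331.4 + 186.3, so R_C^{AC} = 49.31 kN and R_A = 78.9 − 49.31 = 29.59 kN.
Span CE, ΣM about E: R_C^{CE}·12 = 635.4 + 186.3, so R_C^{CE} = 68.48 kN and R_E = 100.5 − 68.48 = 32.02 kN.
R_C = 49.31 + 68.48 = 117.8 kN.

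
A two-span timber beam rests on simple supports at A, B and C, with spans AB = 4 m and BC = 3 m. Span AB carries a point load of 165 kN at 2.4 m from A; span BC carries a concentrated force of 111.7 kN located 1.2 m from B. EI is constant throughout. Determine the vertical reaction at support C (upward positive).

R_C = 11.35 kN

Release continuity at B by inserting a hinge; the redundant is the internal moment M_B. The primary structure is two simply-supported spans AB and BC.
End slopes at the hinge B, treating each span as simply supported:
  span AB: point load 165 at a = 2.4: Pab(L + a)/(6LEI) = 169/EI
  span BC: point load 111.7 at a = 1.2: Pab(L + b)/(6LEI) = 64.34/EI
  relative rotation θ_0 = (169 + 64.34)/EI = 233.3/EI
A unit hogging moment at B produces rotation L₁/(3EI) + L₂/(3EI) = 2.333/EI.
Slope continuity at B: θ_0 = M_B·2.333/EI, so M_B = 233.3/2.333 = 99.99 kN·m (hogging).
Span BC, ΣM about C: R_B^{BC}·3 = 201.1 + 99.99, so R_B^{BC} = 100.3 kN and R_C = 111.7 − 100.3 = 11.35 kN.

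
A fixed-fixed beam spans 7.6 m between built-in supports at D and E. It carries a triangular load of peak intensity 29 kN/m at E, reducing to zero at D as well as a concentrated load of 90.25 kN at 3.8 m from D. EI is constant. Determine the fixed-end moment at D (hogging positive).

Take the two fixed-end moments M_D, M_E as redundants; the released structure is the simple span DE.
Simple-span end rotations at D and E under the given loads:
  at D: triangular load, peak 29: 7w₀L³/(360EI) = 247.5/EI
  at E: triangular load, peak 29: w₀L³/(45EI) = 282.9/EI
  at D: point load 90.25 at a = 3.8: Pab(L + b)/(6LEI) = 325.8/EI
  at E: point load 90.25 at a = 3.8: Pab(L + a)/(6LEI) = 325.8/EI
  θ_D0 = 573.3/EI,  θ_E0 = 608.7/EI
Flexibility coefficients: a unit moment at one end gives L/(3EI) there and L/(6EI) at the far end, so f₁₁ = f₂₂ = 2.533/EI and f₁₂ = f₂₁ = 1.267/EI.
Compatibility — zero rotation at each built-in end:
  2.533 M_D + 1.267 M_E = 573.3
  1.267 M_D + 2.533 M_E = 608.7
Solving the pair gives M_D = 141.6 kN·m and M_E = 169.5 kN·m (hogging).

M_D = 141.6 kN·m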